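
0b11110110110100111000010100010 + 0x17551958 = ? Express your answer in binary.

0b110110001011111000100111111010

0x17551958 = 0b10111010101010001100101011000 in binary.
Add column by column in base 2, right to left:
  0+0 = 0
  1+0 = 1
  0+0 = 0
  0+1 = 1
  0+1 = 1
  1+0 = 1
  0+1 = 1
  1+0 = 1
  0+1 = 1
  0+0 = 0
  0+0 = 0
  0+1 = 1
  1+1 = 0 carry 1
  1+0+1 = 0 carry 1
  1+0+1 = 0 carry 1
  0+0+1 = 1
  0+1 = 1
  1+0 = 1
  0+1 = 1
  1+0 = 1
  1+1 = 0 carry 1
  0+0+1 = 1
  1+1 = 0 carry 1
  1+0+1 = 0 carry 1
  0+1+1 = 0 carry 1
  1+1+1 = 1 carry 1
  1+1+1 = 1 carry 1
  1+0+1 = 0 carry 1
  1+1+1 = 1 carry 1
  final carry 1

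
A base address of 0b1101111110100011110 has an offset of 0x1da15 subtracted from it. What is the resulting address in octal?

0o1221411

0b1101111110100011110 = 0o1576436 in octal.
0x1da15 = 0o355025 in octal.
Subtract column by column in base 8:
  6-5 → 1
  3-2 → 1
  4-0 → 4
  6-5 → 1
  7-5 → 2
  5-3 → 2
  1-0 → 1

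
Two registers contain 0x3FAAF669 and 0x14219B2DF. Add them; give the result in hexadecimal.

0x181C4A948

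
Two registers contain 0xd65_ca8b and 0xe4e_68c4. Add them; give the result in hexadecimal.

0x1bb4334f

Add column by column in base 16, right to left:
  b+4 = f
  8+c = 4 carry 1
  a+8+1 = 3 carry 1
  c+6+1 = 3 carry 1
  5+e+1 = 4 carry 1
  6+4+1 = b
  d+e = b carry 1
  final carry 1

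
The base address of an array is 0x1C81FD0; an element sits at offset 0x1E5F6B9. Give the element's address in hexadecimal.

Add column by column in base 16, right to left:
  0+9 = 9
  D+B = 8 carry 1
  F+6+1 = 6 carry 1
  1+F+1 = 1 carry 1
  8+5+1 = E
  C+E = A carry 1
  1+1+1 = 3

0x3AE1689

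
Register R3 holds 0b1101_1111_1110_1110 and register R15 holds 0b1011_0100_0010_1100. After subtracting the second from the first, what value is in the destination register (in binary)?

Subtract column by column in base 2:
  0-0 → 0
  1-0 → 1
  1-1 → 0
  1-1 → 0
  0-0 → 0
  1-1 → 0
  1-0 → 1
  1-0 → 1
  1-0 → 1
  1-0 → 1
  1-1 → 0
  1-0 → 1
  1-1 → 0
  0-1 → 1 (borrow)
  1-0-1 → 0
  1-1 → 0

0b10101111000010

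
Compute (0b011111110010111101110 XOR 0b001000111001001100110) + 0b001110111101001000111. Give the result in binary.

0b100110001000111001111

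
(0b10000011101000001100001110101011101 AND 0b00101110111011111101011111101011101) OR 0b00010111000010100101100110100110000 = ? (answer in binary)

0b10111101010101101101110101111101

0b10000011101000001100001110101011101 AND 0b00101110111011111101011111101011101 = 0b00000010101000001100001110101011101.
Then OR with 0b00010111000010100101100110100110000.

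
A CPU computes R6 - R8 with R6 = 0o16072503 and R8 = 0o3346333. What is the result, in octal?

0o12524150

Subtract column by column in base 8:
  3-3 → 0
  0-3 → 5 (borrow)
  5-3-1 → 1
  2-6 → 4 (borrow)
  7-4-1 → 2
  0-3 → 5 (borrow)
  6-3-1 → 2
  1-0 → 1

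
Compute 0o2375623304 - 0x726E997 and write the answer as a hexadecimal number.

0o2375623304 = 0x13F726C4 in hexadecimal.
Subtract column by column in base 16:
  4-7 → D (borrow)
  C-9-1 → 2
  6-9 → D (borrow)
  2-E-1 → 3 (borrow)
  7-6-1 → 0
  F-2 → D
  3-7 → C (borrow)
  1-0-1 → 0

0xCD03D2D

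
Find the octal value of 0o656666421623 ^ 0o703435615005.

0o155253234626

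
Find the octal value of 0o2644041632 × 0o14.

0o41660625470

Multiply each base-8 digit by 12, carrying:
  2×12 = 24 → write 0 carry 3
  3×12+3 = 39 → write 7 carry 4
  6×12+4 = 76 → write 4 carry 9
  1×12+9 = 21 → write 5 carry 2
  4×12+2 = 50 → write 2 carry 6
  0×12+6 = 6 → write 6
  4×12 = 48 → write 0 carry 6
  4×12+6 = 54 → write 6 carry 6
  6×12+6 = 78 → write 6 carry 9
  2×12+9 = 33 → write 1 carry 4
  remaining carry: 4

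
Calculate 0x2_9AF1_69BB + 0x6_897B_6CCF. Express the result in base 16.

Add column by column in base 16, right to left:
  B+F = A carry 1
  B+C+1 = 8 carry 1
  9+C+1 = 6 carry 1
  6+6+1 = D
  1+B = C
  F+7 = 6 carry 1
  A+9+1 = 4 carry 1
  9+8+1 = 2 carry 1
  2+6+1 = 9

0x9246CD68A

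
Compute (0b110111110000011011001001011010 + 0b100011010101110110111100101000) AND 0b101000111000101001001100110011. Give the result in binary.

0b1000000000000000000100000010

Add column by column in base 2, right to left:
  0+0 = 0
  1+0 = 1
  0+0 = 0
  1+1 = 0 carry 1
  1+0+1 = 0 carry 1
  0+1+1 = 0 carry 1
  1+0+1 = 0 carry 1
  0+0+1 = 1
  0+1 = 1
  1+1 = 0 carry 1
  0+1+1 = 0 carry 1
  0+1+1 = 0 carry 1
  1+0+1 = 0 carry 1
  1+1+1 = 1 carry 1
  0+1+1 = 0 carry 1
  1+0+1 = 0 carry 1
  1+1+1 = 1 carry 1
  0+1+1 = 0 carry 1
  0+1+1 = 0 carry 1
  0+0+1 = 1
  0+1 = 1
  0+0 = 0
  1+1 = 0 carry 1
  1+0+1 = 0 carry 1
  1+1+1 = 1 carry 1
  1+1+1 = 1 carry 1
  1+0+1 = 0 carry 1
  0+0+1 = 1
  1+0 = 1
  1+1 = 0 carry 1
  final carry 1
Sum = 0b1011011000110010010000110000010; now AND with 0b101000111000101001001100110011:
  1011011000110010010000110000010
& 0101000111000101001001100110011
= 0001000000000000000000100000010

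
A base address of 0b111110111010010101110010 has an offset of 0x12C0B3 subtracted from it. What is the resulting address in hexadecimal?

0xE8E4BF

0b111110111010010101110010 = 0xFBA572 in hexadecimal.
Subtract column by column in base 16:
  2-3 → F (borrow)
  7-B-1 → B (borrow)
  5-0-1 → 4
  A-C → E (borrow)
  B-2-1 → 8
  F-1 → E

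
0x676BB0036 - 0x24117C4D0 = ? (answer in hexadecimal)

0x435A33B66

Subtract column by column in base 16:
  6-0 → 6
  3-D → 6 (borrow)
  0-4-1 → B (borrow)
  0-C-1 → 3 (borrow)
  B-7-1 → 3
  B-1 → A
  6-1 → 5
  7-4 → 3
  6-2 → 4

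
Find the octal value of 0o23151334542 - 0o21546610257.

0o1402524263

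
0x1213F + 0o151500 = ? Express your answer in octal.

0o372177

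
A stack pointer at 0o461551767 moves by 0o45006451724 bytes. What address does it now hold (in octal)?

Add column by column in base 8, right to left:
  7+4 = 3 carry 1
  6+2+1 = 1 carry 1
  7+7+1 = 7 carry 1
  1+1+1 = 3
  5+5 = 2 carry 1
  5+4+1 = 2 carry 1
  1+6+1 = 0 carry 1
  6+0+1 = 7
  4+0 = 4
  0+5 = 5
  0+4 = 4

0o45470223713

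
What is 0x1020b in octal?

0o201013

Expand each hex digit to 4 bits: 1=0001 0=0000 2=0010 0=0000 b=1011.
Group the bits in threes: 010 000 001 000 001 011 → 201013.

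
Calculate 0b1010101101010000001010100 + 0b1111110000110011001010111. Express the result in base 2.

0b11010011110000011010101011

Add column by column in base 2, right to left:
  0+1 = 1
  0+1 = 1
  1+1 = 0 carry 1
  0+0+1 = 1
  1+1 = 0 carry 1
  0+0+1 = 1
  1+1 = 0 carry 1
  0+0+1 = 1
  0+0 = 0
  0+1 = 1
  0+1 = 1
  0+0 = 0
  0+0 = 0
  1+1 = 0 carry 1
  0+1+1 = 0 carry 1
  1+0+1 = 0 carry 1
  0+0+1 = 1
  1+0 = 1
  1+0 = 1
  0+1 = 1
  1+1 = 0 carry 1
  0+1+1 = 0 carry 1
  1+1+1 = 1 carry 1
  0+1+1 = 0 carry 1
  1+1+1 = 1 carry 1
  final carry 1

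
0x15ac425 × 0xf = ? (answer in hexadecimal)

0x14517e2b

Multiply each base-16 digit by 15, carrying:
  5×15 = 75 → write b carry 4
  2×15+4 = 34 → write 2 carry 2
  4×15+2 = 62 → write e carry 3
  c×15+3 = 183 → write 7 carry 11
  a×15+11 = 161 → write 1 carry 10
  5×15+10 = 85 → write 5 carry 5
  1×15+5 = 20 → write 4 carry 1
  remaining carry: 1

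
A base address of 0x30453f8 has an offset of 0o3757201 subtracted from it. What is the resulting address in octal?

0o275072567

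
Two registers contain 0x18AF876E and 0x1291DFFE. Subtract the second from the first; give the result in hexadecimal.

Subtract column by column in base 16:
  E-E → 0
  6-F → 7 (borrow)
  7-F-1 → 7 (borrow)
  8-D-1 → A (borrow)
  F-1-1 → D
  A-9 → 1
  8-2 → 6
  1-1 → 0

0x61DA770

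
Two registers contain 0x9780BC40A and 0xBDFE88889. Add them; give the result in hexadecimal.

0x1557F44C93

Add column by column in base 16, right to left:
  A+9 = 3 carry 1
  0+8+1 = 9
  4+8 = C
  C+8 = 4 carry 1
  B+8+1 = 4 carry 1
  0+E+1 = F
  8+F = 7 carry 1
  7+D+1 = 5 carry 1
  9+B+1 = 5 carry 1
  final carry 1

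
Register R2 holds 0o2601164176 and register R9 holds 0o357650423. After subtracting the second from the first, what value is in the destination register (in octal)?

Subtract column by column in base 8:
  6-3 → 3
  7-2 → 5
  1-4 → 5 (borrow)
  4-0-1 → 3
  6-5 → 1
  1-6 → 3 (borrow)
  1-7-1 → 1 (borrow)
  0-5-1 → 2 (borrow)
  6-3-1 → 2
  2-0 → 2

0o2221313553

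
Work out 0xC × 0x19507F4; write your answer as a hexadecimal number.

Multiply each base-16 digit by 12, carrying:
  4×12 = 48 → write 0 carry 3
  F×12+3 = 183 → write 7 carry 11
  7×12+11 = 95 → write F carry 5
  0×12+5 = 5 → write 5
  5×12 = 60 → write C carry 3
  9×12+3 = 111 → write F carry 6
  1×12+6 = 18 → write 2 carry 1
  remaining carry: 1

0x12FC5F70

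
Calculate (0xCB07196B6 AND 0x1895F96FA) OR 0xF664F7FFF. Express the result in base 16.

0xFE65FFFFF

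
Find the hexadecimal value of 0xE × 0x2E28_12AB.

0x28631055A

Multiply each base-16 digit by 14, carrying:
  B×14 = 154 → write A carry 9
  A×14+9 = 149 → write 5 carry 9
  2×14+9 = 37 → write 5 carry 2
  1×14+2 = 16 → write 0 carry 1
  8×14+1 = 113 → write 1 carry 7
  2×14+7 = 35 → write 3 carry 2
  E×14+2 = 198 → write 6 carry 12
  2×14+12 = 40 → write 8 carry 2
  remaining carry: 2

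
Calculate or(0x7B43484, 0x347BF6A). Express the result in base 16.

0x7F7BFEE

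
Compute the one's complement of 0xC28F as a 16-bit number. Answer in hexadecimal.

0x3D70

Each hex digit d becomes F−d:
  C→3, 2→D, 8→7, F→0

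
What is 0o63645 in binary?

0b110011110100101

Each octal digit is 3 bits: 6=110 3=011 6=110 4=100 5=101.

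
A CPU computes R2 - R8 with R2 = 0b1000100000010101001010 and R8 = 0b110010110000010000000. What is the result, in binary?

Subtract column by column in base 2:
  0-0 → 0
  1-0 → 1
  0-0 → 0
  1-0 → 1
  0-0 → 0
  0-0 → 0
  1-0 → 1
  0-1 → 1 (borrow)
  1-0-1 → 0
  0-0 → 0
  1-0 → 1
  0-0 → 0
  0-0 → 0
  0-1 → 1 (borrow)
  0-1-1 → 0 (borrow)
  0-0-1 → 1 (borrow)
  0-1-1 → 0 (borrow)
  1-0-1 → 0
  0-0 → 0
  0-1 → 1 (borrow)
  0-1-1 → 0 (borrow)
  1-0-1 → 0

0b10001010010011001010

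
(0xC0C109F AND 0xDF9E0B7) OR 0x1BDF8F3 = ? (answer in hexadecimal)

0xC0C109F AND 0xDF9E0B7 = 0xC080097.
Then OR with 0x1BDF8F3.

0xDBDF8F7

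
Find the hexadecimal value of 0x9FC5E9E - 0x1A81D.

0x9FAB681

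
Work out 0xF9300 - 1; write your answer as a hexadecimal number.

0xF92FF

The trailing 2 digits are 0, so subtracting 1 borrows through: they become F and the next digit up decrements.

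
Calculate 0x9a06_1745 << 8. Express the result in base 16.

0x9a06174500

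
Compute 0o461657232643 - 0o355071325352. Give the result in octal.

Subtract column by column in base 8:
  3-2 → 1
  4-5 → 7 (borrow)
  6-3-1 → 2
  2-5 → 5 (borrow)
  3-2-1 → 0
  2-3 → 7 (borrow)
  7-1-1 → 5
  5-7 → 6 (borrow)
  6-0-1 → 5
  1-5 → 4 (borrow)
  6-5-1 → 0
  4-3 → 1

0o104565705271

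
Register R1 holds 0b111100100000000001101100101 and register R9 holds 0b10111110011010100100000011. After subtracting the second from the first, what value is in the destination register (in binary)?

Subtract column by column in base 2:
  1-1 → 0
  0-1 → 1 (borrow)
  1-0-1 → 0
  0-0 → 0
  0-0 → 0
  1-0 → 1
  1-0 → 1
  0-0 → 0
  1-1 → 0
  1-0 → 1
  0-0 → 0
  0-1 → 1 (borrow)
  0-0-1 → 1 (borrow)
  0-1-1 → 0 (borrow)
  0-0-1 → 1 (borrow)
  0-1-1 → 0 (borrow)
  0-1-1 → 0 (borrow)
  0-0-1 → 1 (borrow)
  0-0-1 → 1 (borrow)
  0-1-1 → 0 (borrow)
  1-1-1 → 1 (borrow)
  0-1-1 → 0 (borrow)
  0-1-1 → 0 (borrow)
  1-1-1 → 1 (borrow)
  1-0-1 → 0
  1-1 → 0
  1-0 → 1

0b100100101100101101001100010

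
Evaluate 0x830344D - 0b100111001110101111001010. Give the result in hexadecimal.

0b100111001110101111001010 = 0x9CEBCA in hexadecimal.
Subtract column by column in base 16:
  D-A → 3
  4-C → 8 (borrow)
  4-B-1 → 8 (borrow)
  3-E-1 → 4 (borrow)
  0-C-1 → 3 (borrow)
  3-9-1 → 9 (borrow)
  8-0-1 → 7

0x7934883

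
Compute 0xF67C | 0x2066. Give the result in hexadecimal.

OR each hex digit independently (no carries):
  F|2=F, 6|0=6, 7|6=7, C|6=E

0xF67E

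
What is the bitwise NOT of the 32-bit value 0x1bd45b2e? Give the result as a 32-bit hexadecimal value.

Each hex digit d becomes f−d:
  1→e, b→4, d→2, 4→b, 5→a, b→4, 2→d, e→1

0xe42ba4d1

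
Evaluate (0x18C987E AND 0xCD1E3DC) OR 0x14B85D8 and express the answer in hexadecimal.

0x1CB85DC

0x18C987E AND 0xCD1E3DC = 0x080805C.
Then OR with 0x14B85D8.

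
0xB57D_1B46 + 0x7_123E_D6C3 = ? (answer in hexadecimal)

0x7C7BBF209

Add column by column in base 16, right to left:
  6+3 = 9
  4+C = 0 carry 1
  B+6+1 = 2 carry 1
  1+D+1 = F
  D+E = B carry 1
  7+3+1 = B
  5+2 = 7
  B+1 = C
  0+7 = 7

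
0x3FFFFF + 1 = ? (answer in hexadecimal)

0x400000

The trailing 5 digits are F (max in base 16), so adding 1 cascades: they roll to 0 and the next digit up increments.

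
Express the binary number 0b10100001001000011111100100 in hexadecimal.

0x28487E4

Group the bits into nibbles: 0010 1000 0100 1000 0111 1110 0100 → 28487E4.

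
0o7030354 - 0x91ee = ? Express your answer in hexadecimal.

0x1b9efe

0o7030354 = 0x1c30ec in hexadecimal.
Subtract column by column in base 16:
  c-e → e (borrow)
  e-e-1 → f (borrow)
  0-1-1 → e (borrow)
  3-9-1 → 9 (borrow)
  c-0-1 → b
  1-0 → 1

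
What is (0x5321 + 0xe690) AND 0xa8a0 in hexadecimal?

0x28a0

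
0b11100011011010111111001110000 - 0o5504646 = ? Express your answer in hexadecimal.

0x1C56F4CA

0b11100011011010111111001110000 = 0x1C6D7E70 in hexadecimal.
0o5504646 = 0x1689A6 in hexadecimal.
Subtract column by column in base 16:
  0-6 → A (borrow)
  7-A-1 → C (borrow)
  E-9-1 → 4
  7-8 → F (borrow)
  D-6-1 → 6
  6-1 → 5
  C-0 → C
  1-0 → 1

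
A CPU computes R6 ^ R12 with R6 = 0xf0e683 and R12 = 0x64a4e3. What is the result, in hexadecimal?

0x944260

XOR each hex digit independently (no carries):
  f^6=9, 0^4=4, e^a=4, 6^4=2, 8^e=6, 3^3=0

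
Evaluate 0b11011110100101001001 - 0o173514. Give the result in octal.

0o3170775

0b11011110100101001001 = 0o3364511 in octal.
Subtract column by column in base 8:
  1-4 → 5 (borrow)
  1-1-1 → 7 (borrow)
  5-5-1 → 7 (borrow)
  4-3-1 → 0
  6-7 → 7 (borrow)
  3-1-1 → 1
  3-0 → 3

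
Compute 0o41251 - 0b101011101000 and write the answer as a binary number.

0o41251 = 0b100001010101001 in binary.
Subtract column by column in base 2:
  1-0 → 1
  0-0 → 0
  0-0 → 0
  1-1 → 0
  0-0 → 0
  1-1 → 0
  0-1 → 1 (borrow)
  1-1-1 → 1 (borrow)
  0-0-1 → 1 (borrow)
  1-1-1 → 1 (borrow)
  0-0-1 → 1 (borrow)
  0-1-1 → 0 (borrow)
  0-0-1 → 1 (borrow)
  0-0-1 → 1 (borrow)
  1-0-1 → 0

0b11011111000001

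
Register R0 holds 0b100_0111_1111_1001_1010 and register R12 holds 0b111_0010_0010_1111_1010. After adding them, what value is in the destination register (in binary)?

0b10111010001010010100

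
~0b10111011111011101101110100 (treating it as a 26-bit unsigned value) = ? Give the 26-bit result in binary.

0b01000100000100010010001011

Invert each bit: 10111011111011101101110100 → 01000100000100010010001011.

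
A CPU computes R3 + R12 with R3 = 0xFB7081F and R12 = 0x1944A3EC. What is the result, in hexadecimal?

0x28FBAC0B

Add column by column in base 16, right to left:
  F+C = B carry 1
  1+E+1 = 0 carry 1
  8+3+1 = C
  0+A = A
  7+4 = B
  B+4 = F
  F+9 = 8 carry 1
  0+1+1 = 2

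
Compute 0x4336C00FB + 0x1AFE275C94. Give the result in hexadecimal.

0x1F31935D8F

Add column by column in base 16, right to left:
  B+4 = F
  F+9 = 8 carry 1
  0+C+1 = D
  0+5 = 5
  C+7 = 3 carry 1
  6+2+1 = 9
  3+E = 1 carry 1
  3+F+1 = 3 carry 1
  4+A+1 = F
  0+1 = 1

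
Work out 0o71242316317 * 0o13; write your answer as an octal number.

0o1166372336345

Multiply each base-8 digit by 11, carrying:
  7×11 = 77 → write 5 carry 9
  1×11+9 = 20 → write 4 carry 2
  3×11+2 = 35 → write 3 carry 4
  6×11+4 = 70 → write 6 carry 8
  1×11+8 = 19 → write 3 carry 2
  3×11+2 = 35 → write 3 carry 4
  2×11+4 = 26 → write 2 carry 3
  4×11+3 = 47 → write 7 carry 5
  2×11+5 = 27 → write 3 carry 3
  1×11+3 = 14 → write 6 carry 1
  7×11+1 = 78 → write 6 carry 9
  remaining carry: 11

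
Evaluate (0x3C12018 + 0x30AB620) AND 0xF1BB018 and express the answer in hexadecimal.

0x60B9018

Add column by column in base 16, right to left:
  8+0 = 8
  1+2 = 3
  0+6 = 6
  2+B = D
  1+A = B
  C+0 = C
  3+3 = 6
Sum = 0x6CBD638; now AND with 0xF1BB018:
  6&F=6, C&1=0, B&B=B, D&B=9, 6&0=0, 3&1=1, 8&8=8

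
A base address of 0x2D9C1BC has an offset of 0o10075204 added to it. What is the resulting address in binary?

0b10111110100011110001000000

0x2D9C1BC = 0b10110110011100000110111100 in binary.
0o10075204 = 0b1000000111101010000100 in binary.
Add column by column in base 2, right to left:
  0+0 = 0
  0+0 = 0
  1+1 = 0 carry 1
  1+0+1 = 0 carry 1
  1+0+1 = 0 carry 1
  1+0+1 = 0 carry 1
  0+0+1 = 1
  1+1 = 0 carry 1
  1+0+1 = 0 carry 1
  0+1+1 = 0 carry 1
  0+0+1 = 1
  0+1 = 1
  0+1 = 1
  0+1 = 1
  1+1 = 0 carry 1
  1+0+1 = 0 carry 1
  1+0+1 = 0 carry 1
  0+0+1 = 1
  0+0 = 0
  1+0 = 1
  1+0 = 1
  0+1 = 1
  1+0 = 1
  1+0 = 1
  0+0 = 0
  1+0 = 1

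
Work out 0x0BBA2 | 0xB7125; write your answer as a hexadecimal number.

OR each hex digit independently (no carries):
  0|B=B, B|7=F, B|1=B, A|2=A, 2|5=7

0xBFBA7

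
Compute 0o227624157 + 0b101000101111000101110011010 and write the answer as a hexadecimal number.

0o227624157 = 0x25F286F in hexadecimal.
0b101000101111000101110011010 = 0x5178B9A in hexadecimal.
Add column by column in base 16, right to left:
  F+A = 9 carry 1
  6+9+1 = 0 carry 1
  8+B+1 = 4 carry 1
  2+8+1 = B
  F+7 = 6 carry 1
  5+1+1 = 7
  2+5 = 7

0x776B409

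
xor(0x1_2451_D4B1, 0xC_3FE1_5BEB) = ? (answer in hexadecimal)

XOR each hex digit independently (no carries):
  1^C=D, 2^3=1, 4^F=B, 5^E=B, 1^1=0, D^5=8, 4^B=F, B^E=5, 1^B=A

0xD1BB08F5A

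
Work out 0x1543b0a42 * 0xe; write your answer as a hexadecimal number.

0x129b3a8f9c

Multiply each base-16 digit by 14, carrying:
  2×14 = 28 → write c carry 1
  4×14+1 = 57 → write 9 carry 3
  a×14+3 = 143 → write f carry 8
  0×14+8 = 8 → write 8
  b×14 = 154 → write a carry 9
  3×14+9 = 51 → write 3 carry 3
  4×14+3 = 59 → write b carry 3
  5×14+3 = 73 → write 9 carry 4
  1×14+4 = 18 → write 2 carry 1
  remaining carry: 1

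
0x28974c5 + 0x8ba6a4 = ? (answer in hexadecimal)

0x3151b69

Add column by column in base 16, right to left:
  5+4 = 9
  c+a = 6 carry 1
  4+6+1 = b
  7+a = 1 carry 1
  9+b+1 = 5 carry 1
  8+8+1 = 1 carry 1
  2+0+1 = 3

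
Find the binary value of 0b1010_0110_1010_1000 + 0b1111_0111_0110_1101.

Add column by column in base 2, right to left:
  0+1 = 1
  0+0 = 0
  0+1 = 1
  1+1 = 0 carry 1
  0+0+1 = 1
  1+1 = 0 carry 1
  0+1+1 = 0 carry 1
  1+0+1 = 0 carry 1
  0+1+1 = 0 carry 1
  1+1+1 = 1 carry 1
  1+1+1 = 1 carry 1
  0+0+1 = 1
  0+1 = 1
  1+1 = 0 carry 1
  0+1+1 = 0 carry 1
  1+1+1 = 1 carry 1
  final carry 1

0b11001111000010101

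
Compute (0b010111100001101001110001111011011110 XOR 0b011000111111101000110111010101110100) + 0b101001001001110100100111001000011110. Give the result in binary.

First 0b010111100001101001110001111011011110 XOR 0b011000111111101000110111010101110100 = 0b001111011110000001000110101110101010.
Add column by column in base 2, right to left:
  0+0 = 0
  1+1 = 0 carry 1
  0+1+1 = 0 carry 1
  1+1+1 = 1 carry 1
  0+1+1 = 0 carry 1
  1+0+1 = 0 carry 1
  0+0+1 = 1
  1+0 = 1
  1+0 = 1
  1+1 = 0 carry 1
  0+0+1 = 1
  1+0 = 1
  0+1 = 1
  1+1 = 0 carry 1
  1+1+1 = 1 carry 1
  0+0+1 = 1
  0+0 = 0
  0+1 = 1
  1+0 = 1
  0+0 = 0
  0+1 = 1
  0+0 = 0
  0+1 = 1
  0+1 = 1
  0+1 = 1
  1+0 = 1
  1+0 = 1
  1+1 = 0 carry 1
  1+0+1 = 0 carry 1
  0+0+1 = 1
  1+1 = 0 carry 1
  1+0+1 = 0 carry 1
  1+0+1 = 0 carry 1
  1+1+1 = 1 carry 1
  0+0+1 = 1
  0+1 = 1

0b111000100111110101101101110111001000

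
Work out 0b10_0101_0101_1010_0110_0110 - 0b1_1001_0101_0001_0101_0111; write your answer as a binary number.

Subtract column by column in base 2:
  0-1 → 1 (borrow)
  1-1-1 → 1 (borrow)
  1-1-1 → 1 (borrow)
  0-0-1 → 1 (borrow)
  0-1-1 → 0 (borrow)
  1-0-1 → 0
  1-1 → 0
  0-0 → 0
  0-1 → 1 (borrow)
  1-0-1 → 0
  0-0 → 0
  1-0 → 1
  1-1 → 0
  0-0 → 0
  1-1 → 0
  0-0 → 0
  1-1 → 0
  0-0 → 0
  1-0 → 1
  0-1 → 1 (borrow)
  0-1-1 → 0 (borrow)
  1-0-1 → 0

0b11000000100100001111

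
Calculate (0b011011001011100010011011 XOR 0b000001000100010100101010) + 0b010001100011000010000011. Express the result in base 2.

First 0b011011001011100010011011 XOR 0b000001000100010100101010 = 0b011010001111110110110001.
Add column by column in base 2, right to left:
  1+1 = 0 carry 1
  0+1+1 = 0 carry 1
  0+0+1 = 1
  0+0 = 0
  1+0 = 1
  1+0 = 1
  0+0 = 0
  1+1 = 0 carry 1
  1+0+1 = 0 carry 1
  0+0+1 = 1
  1+0 = 1
  1+0 = 1
  1+1 = 0 carry 1
  1+1+1 = 1 carry 1
  1+0+1 = 0 carry 1
  1+0+1 = 0 carry 1
  0+0+1 = 1
  0+1 = 1
  0+1 = 1
  1+0 = 1
  0+0 = 0
  1+0 = 1
  1+1 = 0 carry 1
  final carry 1

0b101011110010111000110100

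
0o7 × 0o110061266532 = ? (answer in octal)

Multiply each base-8 digit by 7, carrying:
  2×7 = 14 → write 6 carry 1
  3×7+1 = 22 → write 6 carry 2
  5×7+2 = 37 → write 5 carry 4
  6×7+4 = 46 → write 6 carry 5
  6×7+5 = 47 → write 7 carry 5
  2×7+5 = 19 → write 3 carry 2
  1×7+2 = 9 → write 1 carry 1
  6×7+1 = 43 → write 3 carry 5
  0×7+5 = 5 → write 5
  0×7 = 0 → write 0
  1×7 = 7 → write 7
  1×7 = 7 → write 7

0o770531376566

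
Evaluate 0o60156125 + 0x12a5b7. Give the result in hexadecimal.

0xd3820c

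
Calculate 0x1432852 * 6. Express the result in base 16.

Multiply each base-16 digit by 6, carrying:
  2×6 = 12 → write C
  5×6 = 30 → write E carry 1
  8×6+1 = 49 → write 1 carry 3
  2×6+3 = 15 → write F
  3×6 = 18 → write 2 carry 1
  4×6+1 = 25 → write 9 carry 1
  1×6+1 = 7 → write 7

0x792F1EC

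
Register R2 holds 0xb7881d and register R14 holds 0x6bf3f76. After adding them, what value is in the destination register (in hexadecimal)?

Add column by column in base 16, right to left:
  d+6 = 3 carry 1
  1+7+1 = 9
  8+f = 7 carry 1
  8+3+1 = c
  7+f = 6 carry 1
  b+b+1 = 7 carry 1
  0+6+1 = 7

0x776c793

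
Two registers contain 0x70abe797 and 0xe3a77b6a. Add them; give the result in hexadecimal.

0x154536301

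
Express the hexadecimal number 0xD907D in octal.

0o3310175

Expand each hex digit to 4 bits: D=1101 9=1001 0=0000 7=0111 D=1101.
Group the bits in threes: 011 011 001 000 001 111 101 → 3310175.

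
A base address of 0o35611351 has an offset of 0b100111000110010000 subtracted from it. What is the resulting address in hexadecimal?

0o35611351 = 0x7712E9 in hexadecimal.
0b100111000110010000 = 0x27190 in hexadecimal.
Subtract column by column in base 16:
  9-0 → 9
  E-9 → 5
  2-1 → 1
  1-7 → A (borrow)
  7-2-1 → 4
  7-0 → 7

0x74A159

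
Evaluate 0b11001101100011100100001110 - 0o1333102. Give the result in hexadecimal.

0x33082CC

0b11001101100011100100001110 = 0x336390E in hexadecimal.
0o1333102 = 0x5B642 in hexadecimal.
Subtract column by column in base 16:
  E-2 → C
  0-4 → C (borrow)
  9-6-1 → 2
  3-B → 8 (borrow)
  6-5-1 → 0
  3-0 → 3
  3-0 → 3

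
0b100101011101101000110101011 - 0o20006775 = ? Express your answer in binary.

0o20006775 = 0b10000000000110111111101 in binary.
Subtract column by column in base 2:
  1-1 → 0
  1-0 → 1
  0-1 → 1 (borrow)
  1-1-1 → 1 (borrow)
  0-1-1 → 0 (borrow)
  1-1-1 → 1 (borrow)
  0-1-1 → 0 (borrow)
  1-1-1 → 1 (borrow)
  1-1-1 → 1 (borrow)
  0-0-1 → 1 (borrow)
  0-1-1 → 0 (borrow)
  0-1-1 → 0 (borrow)
  1-0-1 → 0
  0-0 → 0
  1-0 → 1
  1-0 → 1
  0-0 → 0
  1-0 → 1
  1-0 → 1
  1-0 → 1
  0-0 → 0
  1-0 → 1
  0-1 → 1 (borrow)
  1-0-1 → 0
  0-0 → 0
  0-0 → 0
  1-0 → 1

0b100011011101100001110101110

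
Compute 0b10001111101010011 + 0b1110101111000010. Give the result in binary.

0b100000101100010101

Add column by column in base 2, right to left:
  1+0 = 1
  1+1 = 0 carry 1
  0+0+1 = 1
  0+0 = 0
  1+0 = 1
  0+0 = 0
  1+1 = 0 carry 1
  0+1+1 = 0 carry 1
  1+1+1 = 1 carry 1
  1+1+1 = 1 carry 1
  1+0+1 = 0 carry 1
  1+1+1 = 1 carry 1
  1+0+1 = 0 carry 1
  0+1+1 = 0 carry 1
  0+1+1 = 0 carry 1
  0+1+1 = 0 carry 1
  1+0+1 = 0 carry 1
  final carry 1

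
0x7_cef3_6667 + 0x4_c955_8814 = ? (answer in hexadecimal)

0xc9848ee7b

Add column by column in base 16, right to left:
  7+4 = b
  6+1 = 7
  6+8 = e
  6+8 = e
  3+5 = 8
  f+5 = 4 carry 1
  e+9+1 = 8 carry 1
  c+c+1 = 9 carry 1
  7+4+1 = c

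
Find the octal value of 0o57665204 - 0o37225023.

0o20440161

Subtract column by column in base 8:
  4-3 → 1
  0-2 → 6 (borrow)
  2-0-1 → 1
  5-5 → 0
  6-2 → 4
  6-2 → 4
  7-7 → 0
  5-3 → 2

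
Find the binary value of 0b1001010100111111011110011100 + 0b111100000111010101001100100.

Add column by column in base 2, right to left:
  0+0 = 0
  0+0 = 0
  1+1 = 0 carry 1
  1+0+1 = 0 carry 1
  1+0+1 = 0 carry 1
  0+1+1 = 0 carry 1
  0+1+1 = 0 carry 1
  1+0+1 = 0 carry 1
  1+0+1 = 0 carry 1
  1+1+1 = 1 carry 1
  1+0+1 = 0 carry 1
  0+1+1 = 0 carry 1
  1+0+1 = 0 carry 1
  1+1+1 = 1 carry 1
  1+0+1 = 0 carry 1
  1+1+1 = 1 carry 1
  1+1+1 = 1 carry 1
  1+1+1 = 1 carry 1
  0+0+1 = 1
  0+0 = 0
  1+0 = 1
  0+0 = 0
  1+0 = 1
  0+1 = 1
  1+1 = 0 carry 1
  0+1+1 = 0 carry 1
  0+1+1 = 0 carry 1
  1+0+1 = 0 carry 1
  final carry 1

0b10000110101111010001000000000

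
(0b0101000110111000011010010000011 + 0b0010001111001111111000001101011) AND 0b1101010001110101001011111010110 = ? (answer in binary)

0b101010000000000000010011000110

Add column by column in base 2, right to left:
  1+1 = 0 carry 1
  1+1+1 = 1 carry 1
  0+0+1 = 1
  0+1 = 1
  0+0 = 0
  0+1 = 1
  0+1 = 1
  1+0 = 1
  0+0 = 0
  0+0 = 0
  1+0 = 1
  0+0 = 0
  1+1 = 0 carry 1
  1+1+1 = 1 carry 1
  0+1+1 = 0 carry 1
  0+1+1 = 0 carry 1
  0+1+1 = 0 carry 1
  0+1+1 = 0 carry 1
  1+1+1 = 1 carry 1
  1+0+1 = 0 carry 1
  1+0+1 = 0 carry 1
  0+1+1 = 0 carry 1
  1+1+1 = 1 carry 1
  1+1+1 = 1 carry 1
  0+1+1 = 0 carry 1
  0+0+1 = 1
  0+0 = 0
  1+0 = 1
  0+1 = 1
  1+0 = 1
Sum = 0b111010110001000010010011101110; now AND with 0b1101010001110101001011111010110:
  0111010110001000010010011101110
& 1101010001110101001011111010110
= 0101010000000000000010011000110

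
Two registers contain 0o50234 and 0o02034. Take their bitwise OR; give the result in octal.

0o52234

OR each oct digit independently (no carries):
  5|0=5, 0|2=2, 2|0=2, 3|3=3, 4|4=4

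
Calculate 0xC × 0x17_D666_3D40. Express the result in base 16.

0x11E0CCADF00

Multiply each base-16 digit by 12, carrying:
  0×12 = 0 → write 0
  4×12 = 48 → write 0 carry 3
  D×12+3 = 159 → write F carry 9
  3×12+9 = 45 → write D carry 2
  6×12+2 = 74 → write A carry 4
  6×12+4 = 76 → write C carry 4
  6×12+4 = 76 → write C carry 4
  D×12+4 = 160 → write 0 carry 10
  7×12+10 = 94 → write E carry 5
  1×12+5 = 17 → write 1 carry 1
  remaining carry: 1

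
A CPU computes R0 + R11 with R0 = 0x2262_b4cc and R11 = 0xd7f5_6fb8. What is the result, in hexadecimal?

0xfa582484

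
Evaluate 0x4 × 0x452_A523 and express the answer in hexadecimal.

0x114A948C

Multiply each base-16 digit by 4, carrying:
  3×4 = 12 → write C
  2×4 = 8 → write 8
  5×4 = 20 → write 4 carry 1
  A×4+1 = 41 → write 9 carry 2
  2×4+2 = 10 → write A
  5×4 = 20 → write 4 carry 1
  4×4+1 = 17 → write 1 carry 1
  remaining carry: 1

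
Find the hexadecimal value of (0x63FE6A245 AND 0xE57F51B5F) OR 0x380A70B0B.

0x797E70B4F

0x63FE6A245 AND 0xE57F51B5F = 0x617E40245.
Then OR with 0x380A70B0B.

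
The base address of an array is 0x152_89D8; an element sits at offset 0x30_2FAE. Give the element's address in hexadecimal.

Add column by column in base 16, right to left:
  8+E = 6 carry 1
  D+A+1 = 8 carry 1
  9+F+1 = 9 carry 1
  8+2+1 = B
  2+0 = 2
  5+3 = 8
  1+0 = 1

0x182B986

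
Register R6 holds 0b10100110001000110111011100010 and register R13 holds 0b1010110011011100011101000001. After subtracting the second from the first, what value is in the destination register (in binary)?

0b1001111101101010011110100001

Subtract column by column in base 2:
  0-1 → 1 (borrow)
  1-0-1 → 0
  0-0 → 0
  0-0 → 0
  0-0 → 0
  1-0 → 1
  1-1 → 0
  1-0 → 1
  0-1 → 1 (borrow)
  1-1-1 → 1 (borrow)
  1-1-1 → 1 (borrow)
  1-0-1 → 0
  0-0 → 0
  1-0 → 1
  1-1 → 0
  0-1 → 1 (borrow)
  0-1-1 → 0 (borrow)
  0-0-1 → 1 (borrow)
  1-1-1 → 1 (borrow)
  0-1-1 → 0 (borrow)
  0-0-1 → 1 (borrow)
  0-0-1 → 1 (borrow)
  1-1-1 → 1 (borrow)
  1-1-1 → 1 (borrow)
  0-0-1 → 1 (borrow)
  0-1-1 → 0 (borrow)
  1-0-1 → 0
  0-1 → 1 (borrow)
  1-0-1 → 0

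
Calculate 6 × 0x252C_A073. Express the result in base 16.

0xDF0BC2B2

Multiply each base-16 digit by 6, carrying:
  3×6 = 18 → write 2 carry 1
  7×6+1 = 43 → write B carry 2
  0×6+2 = 2 → write 2
  A×6 = 60 → write C carry 3
  C×6+3 = 75 → write B carry 4
  2×6+4 = 16 → write 0 carry 1
  5×6+1 = 31 → write F carry 1
  2×6+1 = 13 → write D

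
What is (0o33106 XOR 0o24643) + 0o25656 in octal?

0o45623

First 0o33106 XOR 0o24643 = 0o17745.
Add column by column in base 8, right to left:
  5+6 = 3 carry 1
  4+5+1 = 2 carry 1
  7+6+1 = 6 carry 1
  7+5+1 = 5 carry 1
  1+2+1 = 4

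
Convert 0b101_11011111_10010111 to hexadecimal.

Group the bits into nibbles: 0101 1101 1111 1001 0111 → 5DF97.

0x5DF97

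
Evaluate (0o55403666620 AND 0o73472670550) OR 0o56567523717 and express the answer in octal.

0o55403666620 AND 0o73472670550 = 0o51402660400.
Then OR with 0o56567523717.

0o57567763717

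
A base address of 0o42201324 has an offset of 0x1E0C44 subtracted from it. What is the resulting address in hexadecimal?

0x6AF690

0o42201324 = 0x8902D4 in hexadecimal.
Subtract column by column in base 16:
  4-4 → 0
  D-4 → 9
  2-C → 6 (borrow)
  0-0-1 → F (borrow)
  9-E-1 → A (borrow)
  8-1-1 → 6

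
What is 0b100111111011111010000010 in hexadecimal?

Group the bits into nibbles: 1001 1111 1011 1110 1000 0010 → 9FBE82.

0x9FBE82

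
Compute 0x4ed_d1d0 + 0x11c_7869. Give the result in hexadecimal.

Add column by column in base 16, right to left:
  0+9 = 9
  d+6 = 3 carry 1
  1+8+1 = a
  d+7 = 4 carry 1
  d+c+1 = a carry 1
  e+1+1 = 0 carry 1
  4+1+1 = 6

0x60a4a39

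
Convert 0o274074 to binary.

0b10111100000111100

Each octal digit is 3 bits: 2=010 7=111 4=100 0=000 7=111 4=100.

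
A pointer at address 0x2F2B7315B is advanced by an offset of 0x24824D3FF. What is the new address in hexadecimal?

Add column by column in base 16, right to left:
  B+F = A carry 1
  5+F+1 = 5 carry 1
  1+3+1 = 5
  3+D = 0 carry 1
  7+4+1 = C
  B+2 = D
  2+8 = A
  F+4 = 3 carry 1
  2+2+1 = 5

0x53ADC055A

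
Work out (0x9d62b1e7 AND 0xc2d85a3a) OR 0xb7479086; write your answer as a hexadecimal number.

0x9d62b1e7 AND 0xc2d85a3a = 0x80401022.
Then OR with 0xb7479086.

0xb74790a6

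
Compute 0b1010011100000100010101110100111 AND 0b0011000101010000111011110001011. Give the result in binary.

0b0010000100000000010001110000011

AND bit by bit (1 only where both bits are 1):
  1010011100000100010101110100111
& 0011000101010000111011110001011
= 0010000100000000010001110000011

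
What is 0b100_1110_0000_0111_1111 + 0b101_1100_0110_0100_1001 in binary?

Add column by column in base 2, right to left:
  1+1 = 0 carry 1
  1+0+1 = 0 carry 1
  1+0+1 = 0 carry 1
  1+1+1 = 1 carry 1
  1+0+1 = 0 carry 1
  1+0+1 = 0 carry 1
  1+1+1 = 1 carry 1
  0+0+1 = 1
  0+0 = 0
  0+1 = 1
  0+1 = 1
  0+0 = 0
  0+0 = 0
  1+0 = 1
  1+1 = 0 carry 1
  1+1+1 = 1 carry 1
  0+1+1 = 0 carry 1
  0+0+1 = 1
  1+1 = 0 carry 1
  final carry 1

0b10101010011011001000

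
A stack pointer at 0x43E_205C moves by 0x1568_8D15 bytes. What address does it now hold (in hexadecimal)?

0x19A6AD71

Add column by column in base 16, right to left:
  C+5 = 1 carry 1
  5+1+1 = 7
  0+D = D
  2+8 = A
  E+8 = 6 carry 1
  3+6+1 = A
  4+5 = 9
  0+1 = 1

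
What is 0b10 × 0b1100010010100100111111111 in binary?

0b11000100101001001111111110

Multiply each base-2 digit by 2, carrying:
  1×2 = 2 → write 0 carry 1
  1×2+1 = 3 → write 1 carry 1
  1×2+1 = 3 → write 1 carry 1
  1×2+1 = 3 → write 1 carry 1
  1×2+1 = 3 → write 1 carry 1
  1×2+1 = 3 → write 1 carry 1
  1×2+1 = 3 → write 1 carry 1
  1×2+1 = 3 → write 1 carry 1
  1×2+1 = 3 → write 1 carry 1
  0×2+1 = 1 → write 1
  0×2 = 0 → write 0
  1×2 = 2 → write 0 carry 1
  0×2+1 = 1 → write 1
  0×2 = 0 → write 0
  1×2 = 2 → write 0 carry 1
  0×2+1 = 1 → write 1
  1×2 = 2 → write 0 carry 1
  0×2+1 = 1 → write 1
  0×2 = 0 → write 0
  1×2 = 2 → write 0 carry 1
  0×2+1 = 1 → write 1
  0×2 = 0 → write 0
  0×2 = 0 → write 0
  1×2 = 2 → write 0 carry 1
  1×2+1 = 3 → write 1 carry 1
  remaining carry: 1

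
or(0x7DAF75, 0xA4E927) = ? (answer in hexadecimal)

OR each hex digit independently (no carries):
  7|A=F, D|4=D, A|E=E, F|9=F, 7|2=7, 5|7=7

0xFDEF77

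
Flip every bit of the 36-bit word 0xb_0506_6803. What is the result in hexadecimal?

Each hex digit d becomes f−d:
  b→4, 0→f, 5→a, 0→f, 6→9, 6→9, 8→7, 0→f, 3→c

0x4faf997fc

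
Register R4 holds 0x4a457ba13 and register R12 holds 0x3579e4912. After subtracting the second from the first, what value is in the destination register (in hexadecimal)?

0x14cb97101

Subtract column by column in base 16:
  3-2 → 1
  1-1 → 0
  a-9 → 1
  b-4 → 7
  7-e → 9 (borrow)
  5-9-1 → b (borrow)
  4-7-1 → c (borrow)
  a-5-1 → 4
  4-3 → 1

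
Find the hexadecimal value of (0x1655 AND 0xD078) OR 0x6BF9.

0x1655 AND 0xD078 = 0x1050.
Then OR with 0x6BF9.

0x7BF9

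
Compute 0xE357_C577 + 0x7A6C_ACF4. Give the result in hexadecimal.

0x15DC4726B

Add column by column in base 16, right to left:
  7+4 = B
  7+F = 6 carry 1
  5+C+1 = 2 carry 1
  C+A+1 = 7 carry 1
  7+C+1 = 4 carry 1
  5+6+1 = C
  3+A = D
  E+7 = 5 carry 1
  final carry 1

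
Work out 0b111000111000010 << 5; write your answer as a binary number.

0b11100011100001000000

Left shift by 5: append 5 zero bits.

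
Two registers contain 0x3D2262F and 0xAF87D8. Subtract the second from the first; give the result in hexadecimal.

0x3229E57

Subtract column by column in base 16:
  F-8 → 7
  2-D → 5 (borrow)
  6-7-1 → E (borrow)
  2-8-1 → 9 (borrow)
  2-F-1 → 2 (borrow)
  D-A-1 → 2
  3-0 → 3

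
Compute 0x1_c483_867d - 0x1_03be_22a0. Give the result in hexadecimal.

Subtract column by column in base 16:
  d-0 → d
  7-a → d (borrow)
  6-2-1 → 3
  8-2 → 6
  3-e → 5 (borrow)
  8-b-1 → c (borrow)
  4-3-1 → 0
  c-0 → c
  1-1 → 0

0xc0c563dd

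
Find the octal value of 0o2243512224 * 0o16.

Multiply each base-8 digit by 14, carrying:
  4×14 = 56 → write 0 carry 7
  2×14+7 = 35 → write 3 carry 4
  2×14+4 = 32 → write 0 carry 4
  2×14+4 = 32 → write 0 carry 4
  1×14+4 = 18 → write 2 carry 2
  5×14+2 = 72 → write 0 carry 9
  3×14+9 = 51 → write 3 carry 6
  4×14+6 = 62 → write 6 carry 7
  2×14+7 = 35 → write 3 carry 4
  2×14+4 = 32 → write 0 carry 4
  remaining carry: 4

0o40363020030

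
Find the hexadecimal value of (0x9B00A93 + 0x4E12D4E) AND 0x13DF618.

Add column by column in base 16, right to left:
  3+E = 1 carry 1
  9+4+1 = E
  A+D = 7 carry 1
  0+2+1 = 3
  0+1 = 1
  B+E = 9 carry 1
  9+4+1 = E
Sum = 0xE9137E1; now AND with 0x13DF618:
  E&1=0, 9&3=1, 1&D=1, 3&F=3, 7&6=6, E&1=0, 1&8=0

0x113600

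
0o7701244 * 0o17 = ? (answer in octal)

Multiply each base-8 digit by 15, carrying:
  4×15 = 60 → write 4 carry 7
  4×15+7 = 67 → write 3 carry 8
  2×15+8 = 38 → write 6 carry 4
  1×15+4 = 19 → write 3 carry 2
  0×15+2 = 2 → write 2
  7×15 = 105 → write 1 carry 13
  7×15+13 = 118 → write 6 carry 14
  remaining carry: 16

0o166123634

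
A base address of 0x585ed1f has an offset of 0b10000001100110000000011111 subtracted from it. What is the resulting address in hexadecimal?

0b10000001100110000000011111 = 0x206601f in hexadecimal.
Subtract column by column in base 16:
  f-f → 0
  1-1 → 0
  d-0 → d
  e-6 → 8
  5-6 → f (borrow)
  8-0-1 → 7
  5-2 → 3

0x37f8d00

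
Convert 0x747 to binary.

Expand each hex digit to 4 bits: 7=0111 4=0100 7=0111.

0b11101000111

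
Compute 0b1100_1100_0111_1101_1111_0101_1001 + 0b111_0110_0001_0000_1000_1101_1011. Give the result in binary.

Add column by column in base 2, right to left:
  1+1 = 0 carry 1
  0+1+1 = 0 carry 1
  0+0+1 = 1
  1+1 = 0 carry 1
  1+1+1 = 1 carry 1
  0+0+1 = 1
  1+1 = 0 carry 1
  0+1+1 = 0 carry 1
  1+0+1 = 0 carry 1
  1+0+1 = 0 carry 1
  1+0+1 = 0 carry 1
  1+1+1 = 1 carry 1
  1+0+1 = 0 carry 1
  0+0+1 = 1
  1+0 = 1
  1+0 = 1
  1+1 = 0 carry 1
  1+0+1 = 0 carry 1
  1+0+1 = 0 carry 1
  0+0+1 = 1
  0+0 = 0
  0+1 = 1
  1+1 = 0 carry 1
  1+0+1 = 0 carry 1
  0+1+1 = 0 carry 1
  0+1+1 = 0 carry 1
  1+1+1 = 1 carry 1
  1+0+1 = 0 carry 1
  final carry 1

0b10100001010001110100000110100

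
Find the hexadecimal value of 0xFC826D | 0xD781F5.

OR each hex digit independently (no carries):
  F|D=F, C|7=F, 8|8=8, 2|1=3, 6|F=F, D|5=D

0xFF83FD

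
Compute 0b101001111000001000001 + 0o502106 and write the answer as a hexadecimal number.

0x177487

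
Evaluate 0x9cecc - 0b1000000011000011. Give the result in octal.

0x9cecc = 0o2347314 in octal.
0b1000000011000011 = 0o100303 in octal.
Subtract column by column in base 8:
  4-3 → 1
  1-0 → 1
  3-3 → 0
  7-0 → 7
  4-0 → 4
  3-1 → 2
  2-0 → 2

0o2247011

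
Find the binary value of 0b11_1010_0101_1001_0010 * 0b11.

0b10101111000010110110

Multiply each base-2 digit by 3, carrying:
  0×3 = 0 → write 0
  1×3 = 3 → write 1 carry 1
  0×3+1 = 1 → write 1
  0×3 = 0 → write 0
  1×3 = 3 → write 1 carry 1
  0×3+1 = 1 → write 1
  0×3 = 0 → write 0
  1×3 = 3 → write 1 carry 1
  1×3+1 = 4 → write 0 carry 2
  0×3+2 = 2 → write 0 carry 1
  1×3+1 = 4 → write 0 carry 2
  0×3+2 = 2 → write 0 carry 1
  0×3+1 = 1 → write 1
  1×3 = 3 → write 1 carry 1
  0×3+1 = 1 → write 1
  1×3 = 3 → write 1 carry 1
  1×3+1 = 4 → write 0 carry 2
  1×3+2 = 5 → write 1 carry 2
  remaining carry: 10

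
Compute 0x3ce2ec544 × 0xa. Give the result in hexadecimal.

0x260dd3b4a8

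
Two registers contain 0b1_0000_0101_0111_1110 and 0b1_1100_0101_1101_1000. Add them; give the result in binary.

0b101100101101010110

Add column by column in base 2, right to left:
  0+0 = 0
  1+0 = 1
  1+0 = 1
  1+1 = 0 carry 1
  1+1+1 = 1 carry 1
  1+0+1 = 0 carry 1
  1+1+1 = 1 carry 1
  0+1+1 = 0 carry 1
  1+1+1 = 1 carry 1
  0+0+1 = 1
  1+1 = 0 carry 1
  0+0+1 = 1
  0+0 = 0
  0+0 = 0
  0+1 = 1
  0+1 = 1
  1+1 = 0 carry 1
  final carry 1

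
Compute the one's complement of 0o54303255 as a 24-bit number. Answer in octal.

0o23474522

Each oct digit d becomes 7−d:
  5→2, 4→3, 3→4, 0→7, 3→4, 2→5, 5→2, 5→2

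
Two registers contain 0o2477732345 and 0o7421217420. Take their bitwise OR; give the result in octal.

0o7477737765

OR each oct digit independently (no carries):
  2|7=7, 4|4=4, 7|2=7, 7|1=7, 7|2=7, 3|1=3, 2|7=7, 3|4=7, 4|2=6, 5|0=5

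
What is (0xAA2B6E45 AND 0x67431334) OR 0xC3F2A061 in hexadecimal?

0xAA2B6E45 AND 0x67431334 = 0x22030204.
Then OR with 0xC3F2A061.

0xE3F3A265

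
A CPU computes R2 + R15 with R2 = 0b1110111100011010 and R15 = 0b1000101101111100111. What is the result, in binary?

Add column by column in base 2, right to left:
  0+1 = 1
  1+1 = 0 carry 1
  0+1+1 = 0 carry 1
  1+0+1 = 0 carry 1
  1+0+1 = 0 carry 1
  0+1+1 = 0 carry 1
  0+1+1 = 0 carry 1
  0+1+1 = 0 carry 1
  1+1+1 = 1 carry 1
  1+1+1 = 1 carry 1
  1+0+1 = 0 carry 1
  1+1+1 = 1 carry 1
  0+1+1 = 0 carry 1
  1+0+1 = 0 carry 1
  1+1+1 = 1 carry 1
  1+0+1 = 0 carry 1
  0+0+1 = 1
  0+0 = 0
  0+1 = 1

0b1010100101100000001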